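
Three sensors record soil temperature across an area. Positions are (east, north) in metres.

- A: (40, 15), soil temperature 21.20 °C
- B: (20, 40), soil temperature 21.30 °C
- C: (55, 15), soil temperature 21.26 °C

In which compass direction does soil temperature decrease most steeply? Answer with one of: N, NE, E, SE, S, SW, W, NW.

SW

Taking A as reference: B−A = (-20, 25, +0.10); C−A = (15, 0, +0.06).
Solve a·Δx + b·Δy = ΔT: det = (-20)·0 − 15·25 = -375.
∂T/∂x = [(+0.10)·0 − (+0.06)·25] / -375 = +0.004000
∂T/∂y = [(-20)·(+0.06) − 15·(+0.10)] / -375 = +0.007200
Steepest decrease is along −∇f = (-0.004000 E, -0.007200 N) → southwest.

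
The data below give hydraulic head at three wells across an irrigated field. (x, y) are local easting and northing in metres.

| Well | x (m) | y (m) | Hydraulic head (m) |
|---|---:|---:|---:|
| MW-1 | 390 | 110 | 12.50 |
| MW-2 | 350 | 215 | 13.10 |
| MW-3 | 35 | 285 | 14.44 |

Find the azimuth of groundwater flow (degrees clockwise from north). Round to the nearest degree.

144°

Differences from MW-1: to MW-2 (Δx, Δy, Δh) = (-40, 105, +0.60); to MW-3 = (-355, 175, +1.94).
Determinant of the coordinate differences = (-40)·175 − (-355)·105 = 30275.
∂h/∂x = [(+0.60)·175 − (+1.94)·105] / 30275 = -0.003260
∂h/∂y = [(-40)·(+1.94) − (-355)·(+0.60)] / 30275 = +0.004472
Flow direction (−∇h) has components (+0.003260 E, -0.004472 N).
Azimuth = atan2(E, N) = atan2(+0.003260, -0.004472) = 143.9° ≈ 144°.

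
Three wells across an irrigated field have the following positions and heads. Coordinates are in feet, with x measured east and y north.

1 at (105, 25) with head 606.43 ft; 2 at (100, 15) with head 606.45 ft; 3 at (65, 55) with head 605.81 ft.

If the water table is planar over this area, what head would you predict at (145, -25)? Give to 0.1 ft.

607.2 ft

Differences from 1: to 2 (Δx, Δy, Δh) = (-5, -10, +0.02); to 3 = (-40, 30, -0.62).
Determinant of the coordinate differences = (-5)·30 − (-40)·(-10) = -550.
∂h/∂x = [(+0.02)·30 − (-0.62)·(-10)] / -550 = +0.01018
∂h/∂y = [(-5)·(-0.62) − (-40)·(+0.02)] / -550 = -0.007091
h(145, -25) = 606.43 + (+0.01018)·(40) + (-0.007091)·(-50) = 606.43 +0.407 +0.355 = 607.192 ft.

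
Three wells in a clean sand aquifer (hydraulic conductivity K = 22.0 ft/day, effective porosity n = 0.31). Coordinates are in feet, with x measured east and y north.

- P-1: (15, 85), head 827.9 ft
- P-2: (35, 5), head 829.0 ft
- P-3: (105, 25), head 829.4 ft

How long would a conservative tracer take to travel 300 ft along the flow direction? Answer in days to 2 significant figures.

290 days

Differences from P-1: to P-2 (Δx, Δy, Δh) = (20, -80, +1.1); to P-3 = (90, -60, +1.5).
Determinant of the coordinate differences = 20·(-60) − 90·(-80) = 6000.
∂h/∂x = [(+1.1)·(-60) − (+1.5)·(-80)] / 6000 = +0.009000
∂h/∂y = [20·(+1.5) − 90·(+1.1)] / 6000 = -0.01150
|∇h| = √(0.009000² + -0.01150²) = 0.0146
Seepage velocity v = K·i/n = 22.0 × 0.0146 / 0.31 = 1.036 ft/day.
t = 300 / 1.036 = 289.6 days.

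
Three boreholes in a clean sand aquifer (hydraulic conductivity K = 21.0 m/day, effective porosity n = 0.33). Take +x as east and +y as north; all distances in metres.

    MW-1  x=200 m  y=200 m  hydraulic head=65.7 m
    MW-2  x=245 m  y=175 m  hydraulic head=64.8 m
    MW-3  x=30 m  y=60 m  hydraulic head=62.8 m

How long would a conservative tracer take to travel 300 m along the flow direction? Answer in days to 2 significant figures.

Differences from MW-1: to MW-2 (Δx, Δy, Δh) = (45, -25, -0.9); to MW-3 = (-170, -140, -2.9).
Solve a·Δx + b·Δy = Δh: det = 45·(-140) − (-170)·(-25) = -10550.
∂h/∂x = [(-0.9)·(-140) − (-2.9)·(-25)] / -10550 = -0.005071
∂h/∂y = [45·(-2.9) − (-170)·(-0.9)] / -10550 = +0.02687
|∇h| = √(-0.005071² + 0.02687²) = 0.02734
Seepage velocity v = K·i/n = 21.0 × 0.02734 / 0.33 = 1.74 m/day.
t = 300 / 1.74 = 172.4 days.

170 days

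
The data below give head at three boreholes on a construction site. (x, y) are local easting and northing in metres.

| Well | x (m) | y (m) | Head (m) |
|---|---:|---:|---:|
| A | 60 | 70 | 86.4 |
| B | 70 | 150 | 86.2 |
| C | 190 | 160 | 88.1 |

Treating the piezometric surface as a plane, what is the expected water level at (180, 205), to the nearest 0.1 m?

87.7 m

With h = a·x + b·y + c and A as origin, the differences give:
  10·a + 80·b = -0.2
  130·a + 90·b = +1.7
Eliminate b (×90 and ×80, subtract): -9500·a = -154.00 → a = ∂h/∂x = +0.01621
Back-substitute: b = ∂h/∂y = -0.004526.
h(180, 205) = 86.4 + (+0.01621)·(120) + (-0.004526)·(135) = 86.4 +1.945 -0.611 = 87.734 m.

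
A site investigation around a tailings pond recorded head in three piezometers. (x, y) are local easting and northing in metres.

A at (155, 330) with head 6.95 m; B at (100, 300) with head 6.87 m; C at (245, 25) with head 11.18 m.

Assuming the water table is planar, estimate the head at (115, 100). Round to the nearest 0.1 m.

9.3 m

Differences from A: to B (Δx, Δy, Δh) = (-55, -30, -0.08); to C = (90, -305, +4.23).
Determinant of the coordinate differences = (-55)·(-305) − 90·(-30) = 19475.
∂h/∂x = [(-0.08)·(-305) − (+4.23)·(-30)] / 19475 = +0.007769
∂h/∂y = [(-55)·(+4.23) − 90·(-0.08)] / 19475 = -0.01158
h(115, 100) = 6.95 + (+0.007769)·(-40) + (-0.01158)·(-230) = 6.95 -0.311 +2.663 = 9.302 m.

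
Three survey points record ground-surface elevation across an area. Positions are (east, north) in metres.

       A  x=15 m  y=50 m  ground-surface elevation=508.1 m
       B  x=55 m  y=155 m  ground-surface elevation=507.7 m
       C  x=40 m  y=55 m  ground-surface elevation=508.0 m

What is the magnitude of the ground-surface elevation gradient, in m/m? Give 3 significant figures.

Differences from A: to B (Δx, Δy, Δh) = (40, 105, -0.4); to C = (25, 5, -0.1).
Solve a·Δx + b·Δy = Δz: det = 40·5 − 25·105 = -2425.
∂z/∂x = [(-0.4)·5 − (-0.1)·105] / -2425 = -0.003505
∂z/∂y = [40·(-0.1) − 25·(-0.4)] / -2425 = -0.002474
|∇f| = √(-0.003505² + -0.002474²) = 0.00429 m/m

0.00429 m/m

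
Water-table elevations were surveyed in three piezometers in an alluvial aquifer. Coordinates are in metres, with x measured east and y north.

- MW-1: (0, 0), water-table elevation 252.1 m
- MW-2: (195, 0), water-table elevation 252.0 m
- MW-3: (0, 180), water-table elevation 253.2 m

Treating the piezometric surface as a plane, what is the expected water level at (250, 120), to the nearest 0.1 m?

252.7 m

∂h/∂x = (252.0 − 252.1) / (195 − 0) = -0.0005128
∂h/∂y = (253.2 − 252.1) / (180 − 0) = +0.006111
h(250, 120) = 252.1 + (-0.0005128)·(250) + (+0.006111)·(120) = 252.1 -0.128 +0.733 = 252.705 m.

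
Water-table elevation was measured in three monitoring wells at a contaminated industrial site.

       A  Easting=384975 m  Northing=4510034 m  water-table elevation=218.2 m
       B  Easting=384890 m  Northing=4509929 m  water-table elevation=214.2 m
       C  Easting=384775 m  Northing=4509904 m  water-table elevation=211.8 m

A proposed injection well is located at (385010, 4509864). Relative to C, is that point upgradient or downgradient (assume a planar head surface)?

upgradient

With h = a·x + b·y + c and A as origin, the differences give:
  (-85)·a + (-105)·b = -4.0
  (-200)·a + (-130)·b = -6.4
Eliminate b (×(-130) and ×(-105), subtract): -9950·a = -152.00 → a = ∂h/∂x = +0.01528
Back-substitute: b = ∂h/∂y = +0.02573.
Head at (385010, 4509864) = 218.2 + (+0.01528)·(35) + (+0.02573)·(-170) = 214.36 m.
That is higher than the 211.8 m at C, so the point is upgradient.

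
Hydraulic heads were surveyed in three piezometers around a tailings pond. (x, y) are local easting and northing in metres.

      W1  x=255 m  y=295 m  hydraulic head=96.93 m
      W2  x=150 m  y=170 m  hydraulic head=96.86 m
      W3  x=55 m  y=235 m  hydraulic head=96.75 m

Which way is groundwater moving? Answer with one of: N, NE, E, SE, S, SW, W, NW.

Differences from W1: to W2 (Δx, Δy, Δh) = (-105, -125, -0.07); to W3 = (-200, -60, -0.18).
Determinant of the coordinate differences = (-105)·(-60) − (-200)·(-125) = -18700.
∂h/∂x = [(-0.07)·(-60) − (-0.18)·(-125)] / -18700 = +0.0009786
∂h/∂y = [(-105)·(-0.18) − (-200)·(-0.07)] / -18700 = -0.0002620
Flow = −∇h = (-0.0009786 east, +0.0002620 north), which points west.

W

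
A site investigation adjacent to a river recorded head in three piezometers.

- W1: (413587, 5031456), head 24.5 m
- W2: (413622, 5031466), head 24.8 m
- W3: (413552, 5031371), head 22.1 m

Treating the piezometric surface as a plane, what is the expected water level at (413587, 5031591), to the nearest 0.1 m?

Differences from W1: to W2 (Δx, Δy, Δh) = (35, 10, +0.3); to W3 = (-35, -85, -2.4).
Determinant of the coordinate differences = 35·(-85) − (-35)·10 = -2625.
∂h/∂x = [(+0.3)·(-85) − (-2.4)·10] / -2625 = +0.0005714
∂h/∂y = [35·(-2.4) − (-35)·(+0.3)] / -2625 = +0.02800
h(413587, 5031591) = 24.5 + (+0.0005714)·(0) + (+0.02800)·(135) = 24.5 +0.000 +3.780 = 28.280 m.

28.3 m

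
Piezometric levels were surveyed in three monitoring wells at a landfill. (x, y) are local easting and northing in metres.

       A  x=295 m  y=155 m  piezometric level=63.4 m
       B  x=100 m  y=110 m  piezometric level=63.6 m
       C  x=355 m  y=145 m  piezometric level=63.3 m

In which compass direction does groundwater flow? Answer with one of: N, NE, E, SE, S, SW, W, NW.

Three-point gradient (reference A): Δ to B = (-195, -45, +0.2), Δ to C = (60, -10, -0.1).
∂h/∂x = -0.001398, ∂h/∂y = +0.001613 (det = 4650).
Flow = −∇h = (+0.001398 east, -0.001613 north), which points southeast.

SE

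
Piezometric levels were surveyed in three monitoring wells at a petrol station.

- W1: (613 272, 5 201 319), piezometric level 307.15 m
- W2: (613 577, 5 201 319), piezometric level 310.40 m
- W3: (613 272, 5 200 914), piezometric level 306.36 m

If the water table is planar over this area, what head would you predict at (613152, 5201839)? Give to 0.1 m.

306.9 m

∂h/∂x = (310.40 − 307.15) / (613577 − 613272) = +0.01066
∂h/∂y = (306.36 − 307.15) / (5200914 − 5201319) = +0.001951
h(613152, 5201839) = 307.15 + (+0.01066)·(-120) + (+0.001951)·(520) = 307.15 -1.279 +1.014 = 306.886 m.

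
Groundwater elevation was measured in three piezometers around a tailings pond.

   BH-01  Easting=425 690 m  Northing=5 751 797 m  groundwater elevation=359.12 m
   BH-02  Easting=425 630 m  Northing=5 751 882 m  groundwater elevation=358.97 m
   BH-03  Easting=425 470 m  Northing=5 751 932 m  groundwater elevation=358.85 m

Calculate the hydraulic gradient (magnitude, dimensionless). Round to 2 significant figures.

0.0016

Taking BH-01 as reference: BH-02−BH-01 = (-60, 85, -0.15); BH-03−BH-01 = (-220, 135, -0.27).
Determinant of the coordinate differences = (-60)·135 − (-220)·85 = 10600.
∂h/∂x = [(-0.15)·135 − (-0.27)·85] / 10600 = +0.0002547
∂h/∂y = [(-60)·(-0.27) − (-220)·(-0.15)] / 10600 = -0.001585
|∇h| = √(0.0002547² + -0.001585²) = 0.001605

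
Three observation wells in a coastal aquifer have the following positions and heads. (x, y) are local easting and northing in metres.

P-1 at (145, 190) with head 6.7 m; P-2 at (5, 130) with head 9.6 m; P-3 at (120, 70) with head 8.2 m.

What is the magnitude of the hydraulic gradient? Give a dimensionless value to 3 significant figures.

0.0191

Taking P-1 as reference: P-2−P-1 = (-140, -60, +2.9); P-3−P-1 = (-25, -120, +1.5).
Solve a·Δx + b·Δy = Δh: det = (-140)·(-120) − (-25)·(-60) = 15300.
∂h/∂x = [(+2.9)·(-120) − (+1.5)·(-60)] / 15300 = -0.01686
∂h/∂y = [(-140)·(+1.5) − (-25)·(+2.9)] / 15300 = -0.008987
|∇h| = √(-0.01686² + -0.008987²) = 0.01911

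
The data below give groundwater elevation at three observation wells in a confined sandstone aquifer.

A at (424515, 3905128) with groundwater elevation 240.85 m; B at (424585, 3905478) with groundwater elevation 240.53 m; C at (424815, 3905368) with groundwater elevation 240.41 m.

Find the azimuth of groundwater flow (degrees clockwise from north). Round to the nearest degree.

Taking A as reference: B−A = (70, 350, -0.32); C−A = (300, 240, -0.44).
Solve a·Δx + b·Δy = Δh: det = 70·240 − 300·350 = -88200.
∂h/∂x = [(-0.32)·240 − (-0.44)·350] / -88200 = -0.0008753
∂h/∂y = [70·(-0.44) − 300·(-0.32)] / -88200 = -0.0007392
Flow direction (−∇h) has components (+0.0008753 E, +0.0007392 N).
Azimuth = atan2(E, N) = atan2(+0.0008753, +0.0007392) = 49.8° ≈ 050°.

050°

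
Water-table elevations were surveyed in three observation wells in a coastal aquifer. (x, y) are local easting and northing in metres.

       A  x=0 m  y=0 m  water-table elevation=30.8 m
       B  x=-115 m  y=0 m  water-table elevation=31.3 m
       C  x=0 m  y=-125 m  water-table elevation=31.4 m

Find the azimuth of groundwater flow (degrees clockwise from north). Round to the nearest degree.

∂h/∂x = (31.3 − 30.8) / (-115 − 0) = -0.004348
∂h/∂y = (31.4 − 30.8) / (-125 − 0) = -0.004800
Flow direction (−∇h) has components (+0.004348 E, +0.004800 N).
Azimuth = atan2(E, N) = atan2(+0.004348, +0.004800) = 42.2° ≈ 042°.

042°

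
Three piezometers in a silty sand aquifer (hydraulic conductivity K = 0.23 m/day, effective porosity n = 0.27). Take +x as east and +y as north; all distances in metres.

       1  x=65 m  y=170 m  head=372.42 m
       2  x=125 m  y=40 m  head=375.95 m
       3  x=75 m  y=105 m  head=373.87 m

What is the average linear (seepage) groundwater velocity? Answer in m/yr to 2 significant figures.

7.9 m/yr

Three-point gradient (reference 1): Δ to 2 = (60, -130, +3.53), Δ to 3 = (10, -65, +1.45).
∂h/∂x = +0.01575, ∂h/∂y = -0.01988 (det = -2600).
|∇h| = √(0.01575² + -0.01988²) = 0.02536
Seepage velocity v = K·i/n = 0.23 × 0.02536 / 0.27 = 0.0216 m/day = 7.889 m/yr.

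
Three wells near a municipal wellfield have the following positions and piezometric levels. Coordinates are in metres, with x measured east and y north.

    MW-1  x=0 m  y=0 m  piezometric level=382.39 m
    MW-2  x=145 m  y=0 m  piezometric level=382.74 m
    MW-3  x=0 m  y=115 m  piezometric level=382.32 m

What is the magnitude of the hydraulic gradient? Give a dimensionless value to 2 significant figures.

∂h/∂x = (382.74 − 382.39) / (145 − 0) = +0.002414
∂h/∂y = (382.32 − 382.39) / (115 − 0) = -0.0006087
|∇h| = √(0.002414² + -0.0006087²) = 0.00249

0.0025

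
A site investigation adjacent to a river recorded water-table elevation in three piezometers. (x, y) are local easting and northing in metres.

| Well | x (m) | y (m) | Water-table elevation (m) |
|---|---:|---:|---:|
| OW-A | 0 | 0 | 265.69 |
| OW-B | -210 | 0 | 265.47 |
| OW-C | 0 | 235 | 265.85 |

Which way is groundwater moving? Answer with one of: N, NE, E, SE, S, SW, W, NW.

∂h/∂x = (265.47 − 265.69) / (-210 − 0) = +0.001048
∂h/∂y = (265.85 − 265.69) / (235 − 0) = +0.0006809
Flow = −∇h = (-0.001048 east, -0.0006809 north), which points southwest.

SW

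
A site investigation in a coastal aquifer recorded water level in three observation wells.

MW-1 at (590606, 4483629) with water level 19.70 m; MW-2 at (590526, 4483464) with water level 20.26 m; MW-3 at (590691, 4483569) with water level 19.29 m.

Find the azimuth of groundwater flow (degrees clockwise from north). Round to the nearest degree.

082°

With h = a·x + b·y + c and MW-1 as origin, the differences give:
  (-80)·a + (-165)·b = +0.56
  85·a + (-60)·b = -0.41
Eliminate b (×(-60) and ×(-165), subtract): 18825·a = -101.250 → a = ∂h/∂x = -0.005378
Back-substitute: b = ∂h/∂y = -0.0007862.
Flow direction (−∇h) has components (+0.005378 E, +0.0007862 N).
Azimuth = atan2(E, N) = atan2(+0.005378, +0.0007862) = 81.7° ≈ 082°.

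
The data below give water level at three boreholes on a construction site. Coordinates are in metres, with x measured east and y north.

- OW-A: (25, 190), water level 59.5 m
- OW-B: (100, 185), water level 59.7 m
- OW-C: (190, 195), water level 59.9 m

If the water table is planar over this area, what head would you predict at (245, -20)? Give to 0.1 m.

60.6 m

Differences from OW-A: to OW-B (Δx, Δy, Δh) = (75, -5, +0.2); to OW-C = (165, 5, +0.4).
Solve a·Δx + b·Δy = Δh: det = 75·5 − 165·(-5) = 1200.
∂h/∂x = [(+0.2)·5 − (+0.4)·(-5)] / 1200 = +0.002500
∂h/∂y = [75·(+0.4) − 165·(+0.2)] / 1200 = -0.002500
h(245, -20) = 59.5 + (+0.002500)·(220) + (-0.002500)·(-210) = 59.5 +0.550 +0.525 = 60.575 m.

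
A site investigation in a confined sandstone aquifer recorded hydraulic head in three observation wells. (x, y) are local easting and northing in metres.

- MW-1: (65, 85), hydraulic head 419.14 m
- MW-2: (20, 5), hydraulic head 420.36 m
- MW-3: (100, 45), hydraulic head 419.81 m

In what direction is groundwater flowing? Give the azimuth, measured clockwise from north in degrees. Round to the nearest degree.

Differences from MW-1: to MW-2 (Δx, Δy, Δh) = (-45, -80, +1.22); to MW-3 = (35, -40, +0.67).
Determinant of the coordinate differences = (-45)·(-40) − 35·(-80) = 4600.
∂h/∂x = [(+1.22)·(-40) − (+0.67)·(-80)] / 4600 = +0.001043
∂h/∂y = [(-45)·(+0.67) − 35·(+1.22)] / 4600 = -0.01584
Flow direction (−∇h) has components (-0.001043 E, +0.01584 N).
Azimuth = atan2(E, N) = atan2(-0.001043, +0.01584) = 356.2° ≈ 356°.

356°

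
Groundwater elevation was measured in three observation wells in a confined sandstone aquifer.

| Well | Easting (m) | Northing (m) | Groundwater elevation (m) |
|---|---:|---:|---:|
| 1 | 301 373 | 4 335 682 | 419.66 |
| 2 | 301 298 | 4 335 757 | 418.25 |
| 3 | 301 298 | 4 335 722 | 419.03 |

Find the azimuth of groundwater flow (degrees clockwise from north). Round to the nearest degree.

009°

Three-point gradient (reference 1): Δ to 2 = (-75, 75, -1.41), Δ to 3 = (-75, 40, -0.63).
∂h/∂x = -0.003486, ∂h/∂y = -0.02229 (det = 2625).
Flow direction (−∇h) has components (+0.003486 E, +0.02229 N).
Azimuth = atan2(E, N) = atan2(+0.003486, +0.02229) = 8.9° ≈ 009°.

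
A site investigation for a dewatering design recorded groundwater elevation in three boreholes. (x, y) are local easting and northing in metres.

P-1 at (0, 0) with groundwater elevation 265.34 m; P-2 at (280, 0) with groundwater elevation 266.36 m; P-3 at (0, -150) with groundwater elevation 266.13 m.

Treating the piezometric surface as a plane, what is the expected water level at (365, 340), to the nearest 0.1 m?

264.9 m

∂h/∂x = (266.36 − 265.34) / (280 − 0) = +0.003643
∂h/∂y = (266.13 − 265.34) / (-150 − 0) = -0.005267
h(365, 340) = 265.34 + (+0.003643)·(365) + (-0.005267)·(340) = 265.34 +1.330 -1.791 = 264.879 m.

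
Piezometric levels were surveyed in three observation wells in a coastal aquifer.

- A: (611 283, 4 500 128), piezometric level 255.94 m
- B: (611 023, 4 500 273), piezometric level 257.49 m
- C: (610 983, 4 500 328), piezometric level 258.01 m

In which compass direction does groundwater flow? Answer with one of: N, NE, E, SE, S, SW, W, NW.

Differences from A: to B (Δx, Δy, Δh) = (-260, 145, +1.55); to C = (-300, 200, +2.07).
Solve a·Δx + b·Δy = Δh: det = (-260)·200 − (-300)·145 = -8500.
∂h/∂x = [(+1.55)·200 − (+2.07)·145] / -8500 = -0.001159
∂h/∂y = [(-260)·(+2.07) − (-300)·(+1.55)] / -8500 = +0.008612
Flow = −∇h = (+0.001159 east, -0.008612 north), which points south.

S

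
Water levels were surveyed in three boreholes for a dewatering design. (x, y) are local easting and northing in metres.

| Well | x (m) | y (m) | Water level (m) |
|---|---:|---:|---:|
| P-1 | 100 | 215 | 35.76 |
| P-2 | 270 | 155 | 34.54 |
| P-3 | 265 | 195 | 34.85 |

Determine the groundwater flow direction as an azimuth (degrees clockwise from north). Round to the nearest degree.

147°

With h = a·x + b·y + c and P-1 as origin, the differences give:
  170·a + (-60)·b = -1.22
  165·a + (-20)·b = -0.91
Eliminate b (×(-20) and ×(-60), subtract): 6500·a = -30.200 → a = ∂h/∂x = -0.004646
Back-substitute: b = ∂h/∂y = +0.007169.
Flow direction (−∇h) has components (+0.004646 E, -0.007169 N).
Azimuth = atan2(E, N) = atan2(+0.004646, -0.007169) = 147.1° ≈ 147°.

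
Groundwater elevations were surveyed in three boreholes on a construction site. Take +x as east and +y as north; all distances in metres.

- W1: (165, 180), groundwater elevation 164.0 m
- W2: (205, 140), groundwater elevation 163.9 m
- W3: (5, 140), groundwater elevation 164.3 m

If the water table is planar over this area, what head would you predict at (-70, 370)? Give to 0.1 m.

164.6 m

Differences from W1: to W2 (Δx, Δy, Δh) = (40, -40, -0.1); to W3 = (-160, -40, +0.3).
Solve a·Δx + b·Δy = Δh: det = 40·(-40) − (-160)·(-40) = -8000.
∂h/∂x = [(-0.1)·(-40) − (+0.3)·(-40)] / -8000 = -0.002000
∂h/∂y = [40·(+0.3) − (-160)·(-0.1)] / -8000 = +0.0005000
h(-70, 370) = 164.0 + (-0.002000)·(-235) + (+0.0005000)·(190) = 164.0 +0.470 +0.095 = 164.565 m.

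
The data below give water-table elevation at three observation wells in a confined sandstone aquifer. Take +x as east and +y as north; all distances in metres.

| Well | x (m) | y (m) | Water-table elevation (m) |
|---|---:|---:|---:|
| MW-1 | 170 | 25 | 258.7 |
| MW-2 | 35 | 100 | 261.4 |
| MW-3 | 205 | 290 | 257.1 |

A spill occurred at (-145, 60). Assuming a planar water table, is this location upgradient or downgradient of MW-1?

Taking MW-1 as reference: MW-2−MW-1 = (-135, 75, +2.7); MW-3−MW-1 = (35, 265, -1.6).
Solve a·Δx + b·Δy = Δh: det = (-135)·265 − 35·75 = -38400.
∂h/∂x = [(+2.7)·265 − (-1.6)·75] / -38400 = -0.02176
∂h/∂y = [(-135)·(-1.6) − 35·(+2.7)] / -38400 = -0.003164
Head at (-145, 60) = 258.7 + (-0.02176)·(-315) + (-0.003164)·(35) = 265.44 m.
That is higher than the 258.7 m at MW-1, so the point is upgradient.

upgradient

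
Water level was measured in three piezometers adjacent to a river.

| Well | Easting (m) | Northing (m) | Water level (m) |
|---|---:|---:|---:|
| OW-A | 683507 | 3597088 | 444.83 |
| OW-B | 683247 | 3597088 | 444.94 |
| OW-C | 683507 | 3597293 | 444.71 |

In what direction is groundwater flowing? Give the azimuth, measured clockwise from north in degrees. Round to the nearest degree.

∂h/∂x = (444.94 − 444.83) / (683247 − 683507) = -0.0004231
∂h/∂y = (444.71 − 444.83) / (3597293 − 3597088) = -0.0005854
Flow direction (−∇h) has components (+0.0004231 E, +0.0005854 N).
Azimuth = atan2(E, N) = atan2(+0.0004231, +0.0005854) = 35.9° ≈ 036°.

036°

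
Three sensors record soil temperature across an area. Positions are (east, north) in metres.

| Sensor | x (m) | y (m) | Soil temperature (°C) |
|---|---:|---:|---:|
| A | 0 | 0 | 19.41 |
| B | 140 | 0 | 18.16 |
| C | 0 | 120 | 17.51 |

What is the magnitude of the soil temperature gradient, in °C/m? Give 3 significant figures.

∂T/∂x = (18.16 − 19.41) / (140 − 0) = -0.008929
∂T/∂y = (17.51 − 19.41) / (120 − 0) = -0.01583
|∇f| = √(-0.008929² + -0.01583²) = 0.01817 °C/m

0.0182 °C/m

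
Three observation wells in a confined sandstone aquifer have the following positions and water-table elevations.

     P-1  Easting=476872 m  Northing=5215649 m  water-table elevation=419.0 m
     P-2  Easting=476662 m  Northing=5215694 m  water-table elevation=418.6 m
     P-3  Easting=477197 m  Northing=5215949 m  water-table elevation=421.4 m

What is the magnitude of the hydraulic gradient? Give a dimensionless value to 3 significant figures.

With h = a·x + b·y + c and P-1 as origin, the differences give:
  (-210)·a + 45·b = -0.4
  325·a + 300·b = +2.4
Eliminate b (×300 and ×45, subtract): -77625·a = -228.00 → a = ∂h/∂x = +0.002937
Back-substitute: b = ∂h/∂y = +0.004818.
|∇h| = √(0.002937² + 0.004818²) = 0.005643

0.00564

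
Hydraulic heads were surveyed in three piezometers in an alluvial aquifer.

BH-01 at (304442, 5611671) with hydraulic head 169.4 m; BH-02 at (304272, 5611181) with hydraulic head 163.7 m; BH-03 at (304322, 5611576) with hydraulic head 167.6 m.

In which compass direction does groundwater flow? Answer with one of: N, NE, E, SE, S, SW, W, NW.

SW

Three-point gradient (reference BH-01): Δ to BH-02 = (-170, -490, -5.7), Δ to BH-03 = (-120, -95, -1.8).
∂h/∂x = +0.007984, ∂h/∂y = +0.008863 (det = -42650).
Flow = −∇h = (-0.007984 east, -0.008863 north), which points southwest.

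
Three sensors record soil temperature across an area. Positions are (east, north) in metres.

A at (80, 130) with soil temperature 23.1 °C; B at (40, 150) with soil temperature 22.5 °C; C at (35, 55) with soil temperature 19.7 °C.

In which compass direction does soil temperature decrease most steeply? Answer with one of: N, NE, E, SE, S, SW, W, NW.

SW

Differences from A: to B (Δx, Δy, Δh) = (-40, 20, -0.6); to C = (-45, -75, -3.4).
Solve a·Δx + b·Δy = ΔT: det = (-40)·(-75) − (-45)·20 = 3900.
∂T/∂x = [(-0.6)·(-75) − (-3.4)·20] / 3900 = +0.02897
∂T/∂y = [(-40)·(-3.4) − (-45)·(-0.6)] / 3900 = +0.02795
Steepest decrease is along −∇f = (-0.02897 E, -0.02795 N) → southwest.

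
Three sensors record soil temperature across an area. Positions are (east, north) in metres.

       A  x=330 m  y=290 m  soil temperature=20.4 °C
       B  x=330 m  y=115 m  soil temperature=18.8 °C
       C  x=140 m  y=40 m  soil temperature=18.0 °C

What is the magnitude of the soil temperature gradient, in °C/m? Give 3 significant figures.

0.00916 °C/m

With T = a·x + b·y + c and A as origin, the differences give:
  0·a + (-175)·b = -1.6
  (-190)·a + (-250)·b = -2.4
Eliminate b (×(-250) and ×(-175), subtract): -33250·a = -20.00 → a = ∂T/∂x = +0.0006015
Back-substitute: b = ∂T/∂y = +0.009143.
|∇f| = √(0.0006015² + 0.009143²) = 0.009163 °C/m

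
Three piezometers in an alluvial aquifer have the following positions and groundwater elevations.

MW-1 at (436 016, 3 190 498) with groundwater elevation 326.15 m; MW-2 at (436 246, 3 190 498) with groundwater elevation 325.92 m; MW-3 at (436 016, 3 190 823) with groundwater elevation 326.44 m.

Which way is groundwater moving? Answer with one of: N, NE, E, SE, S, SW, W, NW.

∂h/∂x = (325.92 − 326.15) / (436246 − 436016) = -0.0010000
∂h/∂y = (326.44 − 326.15) / (3190823 − 3190498) = +0.0008923
Flow = −∇h = (+0.0010000 east, -0.0008923 north), which points southeast.

SE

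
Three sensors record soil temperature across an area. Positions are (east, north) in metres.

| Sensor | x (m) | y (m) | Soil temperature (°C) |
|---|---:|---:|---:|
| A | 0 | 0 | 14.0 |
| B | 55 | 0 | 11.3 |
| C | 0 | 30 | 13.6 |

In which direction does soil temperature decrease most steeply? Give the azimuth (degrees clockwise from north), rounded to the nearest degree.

075°

∂T/∂x = (11.3 − 14.0) / (55 − 0) = -0.04909
∂T/∂y = (13.6 − 14.0) / (30 − 0) = -0.01333
Steepest decrease is along −∇f: components (+0.04909 E, +0.01333 N).
Azimuth = atan2(+0.04909, +0.01333) = 74.8° ≈ 075°.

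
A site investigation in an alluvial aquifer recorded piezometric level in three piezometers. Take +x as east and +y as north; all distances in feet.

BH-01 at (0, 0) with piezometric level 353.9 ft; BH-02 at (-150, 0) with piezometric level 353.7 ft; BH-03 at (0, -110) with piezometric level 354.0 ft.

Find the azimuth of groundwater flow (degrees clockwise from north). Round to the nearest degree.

304°

∂h/∂x = (353.7 − 353.9) / (-150 − 0) = +0.001333
∂h/∂y = (354.0 − 353.9) / (-110 − 0) = -0.0009091
Flow direction (−∇h) has components (-0.001333 E, +0.0009091 N).
Azimuth = atan2(E, N) = atan2(-0.001333, +0.0009091) = 304.3° ≈ 304°.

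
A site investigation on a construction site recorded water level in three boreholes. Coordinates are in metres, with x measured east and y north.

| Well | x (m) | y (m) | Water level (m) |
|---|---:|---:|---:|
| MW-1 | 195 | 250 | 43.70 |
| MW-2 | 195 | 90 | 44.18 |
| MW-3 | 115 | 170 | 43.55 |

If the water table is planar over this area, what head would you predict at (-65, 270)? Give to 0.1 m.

Differences from MW-1: to MW-2 (Δx, Δy, Δh) = (0, -160, +0.48); to MW-3 = (-80, -80, -0.15).
Solve a·Δx + b·Δy = Δh: det = 0·(-80) − (-80)·(-160) = -12800.
∂h/∂x = [(+0.48)·(-80) − (-0.15)·(-160)] / -12800 = +0.004875
∂h/∂y = [0·(-0.15) − (-80)·(+0.48)] / -12800 = -0.003000
h(-65, 270) = 43.70 + (+0.004875)·(-260) + (-0.003000)·(20) = 43.70 -1.268 -0.060 = 42.372 m.

42.4 m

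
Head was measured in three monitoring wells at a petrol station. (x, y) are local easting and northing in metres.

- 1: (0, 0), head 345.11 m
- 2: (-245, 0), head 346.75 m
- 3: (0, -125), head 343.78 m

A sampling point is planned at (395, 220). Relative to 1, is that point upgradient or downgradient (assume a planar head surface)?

∂h/∂x = (346.75 − 345.11) / (-245 − 0) = -0.006694
∂h/∂y = (343.78 − 345.11) / (-125 − 0) = +0.01064
Head at (395, 220) = 345.11 + (-0.006694)·(395) + (+0.01064)·(220) = 344.81 m.
That is lower than the 345.11 m at 1, so the point is downgradient.

downgradient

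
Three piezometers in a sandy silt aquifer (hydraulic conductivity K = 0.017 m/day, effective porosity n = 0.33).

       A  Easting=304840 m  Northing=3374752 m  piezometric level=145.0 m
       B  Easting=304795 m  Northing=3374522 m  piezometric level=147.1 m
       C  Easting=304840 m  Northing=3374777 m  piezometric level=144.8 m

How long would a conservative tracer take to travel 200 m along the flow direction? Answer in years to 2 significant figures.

Differences from A: to B (Δx, Δy, Δh) = (-45, -230, +2.1); to C = (0, 25, -0.2).
Determinant of the coordinate differences = (-45)·25 − 0·(-230) = -1125.
∂h/∂x = [(+2.1)·25 − (-0.2)·(-230)] / -1125 = -0.005778
∂h/∂y = [(-45)·(-0.2) − 0·(+2.1)] / -1125 = -0.008000
|∇h| = √(-0.005778² + -0.008000²) = 0.009868
Seepage velocity v = K·i/n = 0.017 × 0.009868 / 0.33 = 0.0005084 m/day.
t = 200 / 0.0005084 = 3.934e+05 days = 1.08e+03 years.

1100 years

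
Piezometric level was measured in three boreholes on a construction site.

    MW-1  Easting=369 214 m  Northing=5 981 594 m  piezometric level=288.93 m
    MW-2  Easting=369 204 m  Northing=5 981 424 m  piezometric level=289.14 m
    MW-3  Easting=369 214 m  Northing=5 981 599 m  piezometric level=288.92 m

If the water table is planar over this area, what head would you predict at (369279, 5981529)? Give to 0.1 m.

With h = a·x + b·y + c and MW-1 as origin, the differences give:
  (-10)·a + (-170)·b = +0.21
  0·a + 5·b = -0.01
Eliminate b (×5 and ×(-170), subtract): -50·a = -0.650 → a = ∂h/∂x = +0.01300
Back-substitute: b = ∂h/∂y = -0.002000.
h(369279, 5981529) = 288.93 + (+0.01300)·(65) + (-0.002000)·(-65) = 288.93 +0.845 +0.130 = 289.905 m.

289.9 m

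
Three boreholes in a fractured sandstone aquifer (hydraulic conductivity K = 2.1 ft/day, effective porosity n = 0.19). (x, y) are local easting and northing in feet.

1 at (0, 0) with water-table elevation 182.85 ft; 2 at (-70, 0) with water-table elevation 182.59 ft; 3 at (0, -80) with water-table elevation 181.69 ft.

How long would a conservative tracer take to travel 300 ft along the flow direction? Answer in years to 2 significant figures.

5.0 years

∂h/∂x = (182.59 − 182.85) / (-70 − 0) = +0.003714
∂h/∂y = (181.69 − 182.85) / (-80 − 0) = +0.01450
|∇h| = √(0.003714² + 0.01450²) = 0.01497
Seepage velocity v = K·i/n = 2.1 × 0.01497 / 0.19 = 0.1655 ft/day.
t = 300 / 0.1655 = 1813 days = 4.96 years.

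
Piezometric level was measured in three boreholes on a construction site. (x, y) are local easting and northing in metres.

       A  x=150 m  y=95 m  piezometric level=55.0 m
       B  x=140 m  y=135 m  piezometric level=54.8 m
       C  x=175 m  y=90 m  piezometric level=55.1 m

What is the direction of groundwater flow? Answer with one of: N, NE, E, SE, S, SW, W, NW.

With h = a·x + b·y + c and A as origin, the differences give:
  (-10)·a + 40·b = -0.2
  25·a + (-5)·b = +0.1
Eliminate b (×(-5) and ×40, subtract): -950·a = -3.00 → a = ∂h/∂x = +0.003158
Back-substitute: b = ∂h/∂y = -0.004211.
Flow = −∇h = (-0.003158 east, +0.004211 north), which points northwest.

NW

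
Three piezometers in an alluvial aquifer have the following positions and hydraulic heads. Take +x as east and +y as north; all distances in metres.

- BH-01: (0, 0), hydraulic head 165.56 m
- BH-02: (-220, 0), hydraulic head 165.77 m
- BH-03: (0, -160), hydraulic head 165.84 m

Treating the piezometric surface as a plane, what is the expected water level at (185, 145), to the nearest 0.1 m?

∂h/∂x = (165.77 − 165.56) / (-220 − 0) = -0.0009545
∂h/∂y = (165.84 − 165.56) / (-160 − 0) = -0.001750
h(185, 145) = 165.56 + (-0.0009545)·(185) + (-0.001750)·(145) = 165.56 -0.177 -0.254 = 165.130 m.

165.1 m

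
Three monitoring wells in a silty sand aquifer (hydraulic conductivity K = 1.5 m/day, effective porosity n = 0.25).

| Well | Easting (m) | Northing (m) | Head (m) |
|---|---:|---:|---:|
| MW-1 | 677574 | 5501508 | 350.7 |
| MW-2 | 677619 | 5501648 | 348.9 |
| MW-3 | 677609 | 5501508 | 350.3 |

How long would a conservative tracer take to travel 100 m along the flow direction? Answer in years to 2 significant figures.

With h = a·x + b·y + c and MW-1 as origin, the differences give:
  45·a + 140·b = -1.8
  35·a + 0·b = -0.4
Eliminate b (×0 and ×140, subtract): -4900·a = 56.00 → a = ∂h/∂x = -0.01143
Back-substitute: b = ∂h/∂y = -0.009184.
|∇h| = √(-0.01143² + -0.009184²) = 0.01466
Seepage velocity v = K·i/n = 1.5 × 0.01466 / 0.25 = 0.08796 m/day.
t = 100 / 0.08796 = 1137 days = 3.11 years.

3.1 years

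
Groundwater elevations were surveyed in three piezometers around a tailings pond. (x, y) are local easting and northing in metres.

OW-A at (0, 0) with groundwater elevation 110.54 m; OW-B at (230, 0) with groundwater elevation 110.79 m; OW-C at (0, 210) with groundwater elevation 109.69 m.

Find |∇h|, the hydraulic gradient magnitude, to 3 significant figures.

∂h/∂x = (110.79 − 110.54) / (230 − 0) = +0.001087
∂h/∂y = (109.69 − 110.54) / (210 − 0) = -0.004048
|∇h| = √(0.001087² + -0.004048²) = 0.004191

0.00419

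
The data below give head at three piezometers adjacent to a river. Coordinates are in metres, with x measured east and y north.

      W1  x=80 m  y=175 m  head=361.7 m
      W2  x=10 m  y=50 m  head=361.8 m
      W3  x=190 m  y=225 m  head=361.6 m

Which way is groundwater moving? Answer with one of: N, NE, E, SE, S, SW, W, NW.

With h = a·x + b·y + c and W1 as origin, the differences give:
  (-70)·a + (-125)·b = +0.1
  110·a + 50·b = -0.1
Eliminate b (×50 and ×(-125), subtract): 10250·a = -7.50 → a = ∂h/∂x = -0.0007317
Back-substitute: b = ∂h/∂y = -0.0003902.
Flow = −∇h = (+0.0007317 east, +0.0003902 north), which points northeast.

NE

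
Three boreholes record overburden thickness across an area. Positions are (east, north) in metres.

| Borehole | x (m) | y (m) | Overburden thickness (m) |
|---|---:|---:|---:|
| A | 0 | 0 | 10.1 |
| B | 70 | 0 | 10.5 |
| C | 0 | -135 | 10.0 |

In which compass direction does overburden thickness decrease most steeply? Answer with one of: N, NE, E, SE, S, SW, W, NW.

W

∂d/∂x = (10.5 − 10.1) / (70 − 0) = +0.005714
∂d/∂y = (10.0 − 10.1) / (-135 − 0) = +0.0007407
Steepest decrease is along −∇f = (-0.005714 E, -0.0007407 N) → west.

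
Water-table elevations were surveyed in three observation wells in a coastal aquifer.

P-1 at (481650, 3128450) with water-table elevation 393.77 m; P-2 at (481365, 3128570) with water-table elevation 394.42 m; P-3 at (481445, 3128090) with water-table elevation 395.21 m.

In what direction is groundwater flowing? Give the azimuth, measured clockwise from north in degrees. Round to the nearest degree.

056°

With h = a·x + b·y + c and P-1 as origin, the differences give:
  (-285)·a + 120·b = +0.65
  (-205)·a + (-360)·b = +1.44
Eliminate b (×(-360) and ×120, subtract): 127200·a = -406.800 → a = ∂h/∂x = -0.003198
Back-substitute: b = ∂h/∂y = -0.002179.
Flow direction (−∇h) has components (+0.003198 E, +0.002179 N).
Azimuth = atan2(E, N) = atan2(+0.003198, +0.002179) = 55.7° ≈ 056°.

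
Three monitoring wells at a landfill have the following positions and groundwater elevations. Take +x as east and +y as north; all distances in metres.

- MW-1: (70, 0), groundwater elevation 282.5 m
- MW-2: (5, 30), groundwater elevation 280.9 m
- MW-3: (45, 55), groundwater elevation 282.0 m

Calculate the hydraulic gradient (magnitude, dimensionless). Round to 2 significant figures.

0.026

With h = a·x + b·y + c and MW-1 as origin, the differences give:
  (-65)·a + 30·b = -1.6
  (-25)·a + 55·b = -0.5
Eliminate b (×55 and ×30, subtract): -2825·a = -73.00 → a = ∂h/∂x = +0.02584
Back-substitute: b = ∂h/∂y = +0.002655.
|∇h| = √(0.02584² + 0.002655²) = 0.02598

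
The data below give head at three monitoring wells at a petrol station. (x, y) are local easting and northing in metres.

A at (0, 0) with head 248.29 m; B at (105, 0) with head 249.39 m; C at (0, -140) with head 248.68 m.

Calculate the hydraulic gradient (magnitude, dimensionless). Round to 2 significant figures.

∂h/∂x = (249.39 − 248.29) / (105 − 0) = +0.01048
∂h/∂y = (248.68 − 248.29) / (-140 − 0) = -0.002786
|∇h| = √(0.01048² + -0.002786²) = 0.01084

0.011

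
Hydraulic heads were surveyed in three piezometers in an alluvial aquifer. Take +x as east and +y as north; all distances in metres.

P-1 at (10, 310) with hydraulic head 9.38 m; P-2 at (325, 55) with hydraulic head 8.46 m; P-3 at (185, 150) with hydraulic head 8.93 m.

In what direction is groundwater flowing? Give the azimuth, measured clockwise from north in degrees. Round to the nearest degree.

059°

With h = a·x + b·y + c and P-1 as origin, the differences give:
  315·a + (-255)·b = -0.92
  175·a + (-160)·b = -0.45
Eliminate b (×(-160) and ×(-255), subtract): -5775·a = 32.450 → a = ∂h/∂x = -0.005619
Back-substitute: b = ∂h/∂y = -0.003333.
Flow direction (−∇h) has components (+0.005619 E, +0.003333 N).
Azimuth = atan2(E, N) = atan2(+0.005619, +0.003333) = 59.3° ≈ 059°.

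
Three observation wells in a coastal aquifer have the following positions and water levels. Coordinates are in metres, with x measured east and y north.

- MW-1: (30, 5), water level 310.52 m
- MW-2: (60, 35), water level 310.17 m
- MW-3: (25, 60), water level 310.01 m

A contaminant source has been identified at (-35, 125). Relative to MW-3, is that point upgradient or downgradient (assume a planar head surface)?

With h = a·x + b·y + c and MW-1 as origin, the differences give:
  30·a + 30·b = -0.35
  (-5)·a + 55·b = -0.51
Eliminate b (×55 and ×30, subtract): 1800·a = -3.950 → a = ∂h/∂x = -0.002194
Back-substitute: b = ∂h/∂y = -0.009472.
Head at (-35, 125) = 310.52 + (-0.002194)·(-65) + (-0.009472)·(120) = 309.53 m.
That is lower than the 310.01 m at MW-3, so the point is downgradient.

downgradient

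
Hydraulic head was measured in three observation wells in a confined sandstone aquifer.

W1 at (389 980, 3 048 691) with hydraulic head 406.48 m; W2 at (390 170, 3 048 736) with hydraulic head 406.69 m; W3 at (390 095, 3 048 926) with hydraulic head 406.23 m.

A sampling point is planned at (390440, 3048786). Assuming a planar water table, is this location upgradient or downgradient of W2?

upgradient

Taking W1 as reference: W2−W1 = (190, 45, +0.21); W3−W1 = (115, 235, -0.25).
Solve a·Δx + b·Δy = Δh: det = 190·235 − 115·45 = 39475.
∂h/∂x = [(+0.21)·235 − (-0.25)·45] / 39475 = +0.001535
∂h/∂y = [190·(-0.25) − 115·(+0.21)] / 39475 = -0.001815
Head at (390440, 3048786) = 406.48 + (+0.001535)·(460) + (-0.001815)·(95) = 407.01 m.
That is higher than the 406.69 m at W2, so the point is upgradient.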